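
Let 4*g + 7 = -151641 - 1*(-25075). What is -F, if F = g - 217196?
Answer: 995357/4 ≈ 2.4884e+5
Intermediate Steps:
g = -126573/4 (g = -7/4 + (-151641 - 1*(-25075))/4 = -7/4 + (-151641 + 25075)/4 = -7/4 + (¼)*(-126566) = -7/4 - 63283/2 = -126573/4 ≈ -31643.)
F = -995357/4 (F = -126573/4 - 217196 = -995357/4 ≈ -2.4884e+5)
-F = -1*(-995357/4) = 995357/4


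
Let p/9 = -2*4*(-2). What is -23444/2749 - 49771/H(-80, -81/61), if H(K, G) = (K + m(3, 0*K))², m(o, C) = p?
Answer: -232847103/11259904 ≈ -20.679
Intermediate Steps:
p = 144 (p = 9*(-2*4*(-2)) = 9*(-8*(-2)) = 9*16 = 144)
m(o, C) = 144
H(K, G) = (144 + K)² (H(K, G) = (K + 144)² = (144 + K)²)
-23444/2749 - 49771/H(-80, -81/61) = -23444/2749 - 49771/(144 - 80)² = -23444*1/2749 - 49771/(64²) = -23444/2749 - 49771/4096 = -232847103/11259904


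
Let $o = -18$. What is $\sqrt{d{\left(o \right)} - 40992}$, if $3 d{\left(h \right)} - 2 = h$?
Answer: $\frac{4 i \sqrt{23061}}{3} \approx 202.48 i$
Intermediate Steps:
$d{\left(h \right)} = \frac{2}{3} + \frac{h}{3}$
$\sqrt{d{\left(o \right)} - 40992} = \sqrt{\left(\frac{2}{3} + \frac{1}{3} \left(-18\right)\right) - 40992} = \sqrt{\left(\frac{2}{3} - 6\right) - 40992} = \sqrt{- \frac{16}{3} - 40992} = \sqrt{- \frac{122992}{3}} = \frac{4 i \sqrt{23061}}{3}$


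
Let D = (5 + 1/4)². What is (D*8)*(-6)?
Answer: -1323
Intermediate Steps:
D = 441/16 (D = (5 + ¼)² = (21/4)² = 441/16 ≈ 27.563)
(D*8)*(-6) = ((441/16)*8)*(-6) = (441/2)*(-6) = -1323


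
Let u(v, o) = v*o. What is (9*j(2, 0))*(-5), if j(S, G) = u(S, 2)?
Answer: -180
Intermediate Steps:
u(v, o) = o*v
j(S, G) = 2*S
(9*j(2, 0))*(-5) = (9*(2*2))*(-5) = (9*4)*(-5) = 36*(-5) = -180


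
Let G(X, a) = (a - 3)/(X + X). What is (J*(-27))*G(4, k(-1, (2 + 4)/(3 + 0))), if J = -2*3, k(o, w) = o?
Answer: -81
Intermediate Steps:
G(X, a) = (-3 + a)/(2*X) (G(X, a) = (-3 + a)/((2*X)) = (-3 + a)*(1/(2*X)) = (-3 + a)/(2*X))
J = -6
(J*(-27))*G(4, k(-1, (2 + 4)/(3 + 0))) = (-6*(-27))*((1/2)*(-3 - 1)/4) = 162*((1/2)*(1/4)*(-4)) = 162*(-1/2) = -81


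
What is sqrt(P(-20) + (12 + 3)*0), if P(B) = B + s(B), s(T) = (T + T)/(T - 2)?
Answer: 10*I*sqrt(22)/11 ≈ 4.264*I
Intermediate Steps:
s(T) = 2*T/(-2 + T) (s(T) = (2*T)/(-2 + T) = 2*T/(-2 + T))
P(B) = B + 2*B/(-2 + B)
sqrt(P(-20) + (12 + 3)*0) = sqrt((-20)**2/(-2 - 20) + (12 + 3)*0) = sqrt(400/(-22) + 15*0) = sqrt(400*(-1/22) + 0) = sqrt(-200/11 + 0) = sqrt(-200/11) = 10*I*sqrt(22)/11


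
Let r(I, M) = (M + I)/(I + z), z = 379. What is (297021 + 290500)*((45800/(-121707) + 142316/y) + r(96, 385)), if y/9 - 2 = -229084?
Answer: 2206984344288293537/6621709706325 ≈ 3.3330e+5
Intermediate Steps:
r(I, M) = (I + M)/(379 + I) (r(I, M) = (M + I)/(I + 379) = (I + M)/(379 + I))
y = -2061738 (y = 18 + 9*(-229084) = 18 - 2061756 = -2061738)
(297021 + 290500)*((45800/(-121707) + 142316/y) + r(96, 385)) = (297021 + 290500)*((45800/(-121707) + 142316/(-2061738)) + (96 + 385)/(379 + 96)) = 587521*((45800*(-1/121707) + 142316*(-1/2061738)) + 481/475) = 587521*((-45800/121707 - 71158/1030869) + (1/475)*481) = 587521*(-6208247434/13940441487 + 481/475) = 587521*(3756434824097/6621709706325) = 2206984344288293537/6621709706325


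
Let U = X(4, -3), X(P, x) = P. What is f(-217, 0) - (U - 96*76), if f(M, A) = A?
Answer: 7292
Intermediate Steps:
U = 4
f(-217, 0) - (U - 96*76) = 0 - (4 - 96*76) = 0 - (4 - 7296) = 0 - 1*(-7292) = 0 + 7292 = 7292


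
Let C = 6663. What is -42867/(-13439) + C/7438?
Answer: 408388803/99959282 ≈ 4.0855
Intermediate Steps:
-42867/(-13439) + C/7438 = -42867/(-13439) + 6663/7438 = -42867*(-1/13439) + 6663*(1/7438) = 42867/13439 + 6663/7438 = 408388803/99959282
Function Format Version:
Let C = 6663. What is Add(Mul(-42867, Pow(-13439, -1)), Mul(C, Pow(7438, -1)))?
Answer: Rational(408388803, 99959282) ≈ 4.0855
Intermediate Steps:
Add(Mul(-42867, Pow(-13439, -1)), Mul(C, Pow(7438, -1))) = Add(Mul(-42867, Pow(-13439, -1)), Mul(6663, Pow(7438, -1))) = Add(Mul(-42867, Rational(-1, 13439)), Mul(6663, Rational(1, 7438))) = Add(Rational(42867, 13439), Rational(6663, 7438)) = Rational(408388803, 99959282)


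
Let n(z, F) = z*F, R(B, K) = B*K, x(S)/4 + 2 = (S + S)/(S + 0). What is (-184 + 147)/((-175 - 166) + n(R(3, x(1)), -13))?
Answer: 37/341 ≈ 0.10850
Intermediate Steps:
x(S) = 0 (x(S) = -8 + 4*((S + S)/(S + 0)) = -8 + 4*((2*S)/S) = -8 + 4*2 = -8 + 8 = 0)
n(z, F) = F*z
(-184 + 147)/((-175 - 166) + n(R(3, x(1)), -13)) = (-184 + 147)/((-175 - 166) - 39*0) = -37/(-341 - 13*0) = -37/(-341 + 0) = -37/(-341) = -37*(-1/341) = 37/341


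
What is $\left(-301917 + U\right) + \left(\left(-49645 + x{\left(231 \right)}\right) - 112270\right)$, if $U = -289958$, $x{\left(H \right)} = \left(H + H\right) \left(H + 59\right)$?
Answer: $-619810$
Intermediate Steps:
$x{\left(H \right)} = 2 H \left(59 + H\right)$
$\left(-301917 + U\right) + \left(\left(-49645 + x{\left(231 \right)}\right) - 112270\right) = \left(-301917 - 289958\right) - \left(161915 - 462 \left(59 + 231\right)\right) = -591875 - \left(161915 - 133980\right) = -591875 + \left(\left(-49645 + 133980\right) - 112270\right) = -591875 + \left(84335 - 112270\right) = -591875 - 27935 = -619810$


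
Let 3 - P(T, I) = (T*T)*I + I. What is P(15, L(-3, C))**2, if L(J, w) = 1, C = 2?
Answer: 49729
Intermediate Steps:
P(T, I) = 3 - I - I*T**2 (P(T, I) = 3 - ((T*T)*I + I) = 3 - (T**2*I + I) = 3 - (I*T**2 + I) = 3 - (I + I*T**2) = 3 + (-I - I*T**2) = 3 - I - I*T**2)
P(15, L(-3, C))**2 = (3 - 1*1 - 1*1*15**2)**2 = (3 - 1 - 1*1*225)**2 = (3 - 1 - 225)**2 = (-223)**2 = 49729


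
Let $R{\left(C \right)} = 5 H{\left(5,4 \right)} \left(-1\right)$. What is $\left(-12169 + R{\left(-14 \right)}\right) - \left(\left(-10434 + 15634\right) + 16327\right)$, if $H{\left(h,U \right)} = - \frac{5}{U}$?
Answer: $- \frac{134759}{4} \approx -33690.0$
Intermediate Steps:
$R{\left(C \right)} = \frac{25}{4}$ ($R{\left(C \right)} = 5 \left(- \frac{5}{4}\right) \left(-1\right) = \left(- \frac{25}{4}\right) \left(-1\right) = \frac{25}{4}$)
$\left(-12169 + R{\left(-14 \right)}\right) - \left(\left(-10434 + 15634\right) + 16327\right) = \left(-12169 + \frac{25}{4}\right) - \left(\left(-10434 + 15634\right) + 16327\right) = - \frac{48651}{4} - \left(5200 + 16327\right) = - \frac{48651}{4} - 21527 = - \frac{134759}{4}$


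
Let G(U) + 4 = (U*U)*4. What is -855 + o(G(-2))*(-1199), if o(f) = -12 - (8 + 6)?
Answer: 30319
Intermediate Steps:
G(U) = -4 + 4*U² (G(U) = -4 + (U*U)*4 = -4 + U²*4 = -4 + 4*U²)
o(f) = -26 (o(f) = -12 - 1*14 = -12 - 14 = -26)
-855 + o(G(-2))*(-1199) = -855 - 26*(-1199) = -855 + 31174 = 30319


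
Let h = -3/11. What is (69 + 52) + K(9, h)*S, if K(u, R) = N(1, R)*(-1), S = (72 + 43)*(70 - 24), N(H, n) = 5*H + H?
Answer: -31619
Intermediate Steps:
h = -3/11 (h = -3*1/11 = -3/11 ≈ -0.27273)
N(H, n) = 6*H
S = 5290 (S = 115*46 = 5290)
K(u, R) = -6 (K(u, R) = (6*1)*(-1) = 6*(-1) = -6)
(69 + 52) + K(9, h)*S = (69 + 52) - 6*5290 = 121 - 31740 = -31619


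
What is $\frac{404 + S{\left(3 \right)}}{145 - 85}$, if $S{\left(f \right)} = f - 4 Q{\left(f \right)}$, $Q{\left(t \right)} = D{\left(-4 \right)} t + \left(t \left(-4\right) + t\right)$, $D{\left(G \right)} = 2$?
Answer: $\frac{419}{60} \approx 6.9833$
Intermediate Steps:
$Q{\left(t \right)} = - t$ ($Q{\left(t \right)} = 2 t + \left(t \left(-4\right) + t\right) = 2 t + \left(- 4 t + t\right) = 2 t - 3 t = - t$)
$S{\left(f \right)} = 5 f$ ($S{\left(f \right)} = f - 4 \left(- f\right) = f + 4 f = 5 f$)
$\frac{404 + S{\left(3 \right)}}{145 - 85} = \frac{404 + 5 \cdot 3}{145 - 85} = \frac{404 + 15}{60} = 419 \cdot \frac{1}{60} = \frac{419}{60}$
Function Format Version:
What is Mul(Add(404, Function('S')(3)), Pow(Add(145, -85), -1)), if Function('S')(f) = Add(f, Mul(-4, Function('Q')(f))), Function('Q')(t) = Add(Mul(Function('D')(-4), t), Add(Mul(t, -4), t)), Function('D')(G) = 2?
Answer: Rational(419, 60) ≈ 6.9833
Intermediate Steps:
Function('Q')(t) = Mul(-1, t) (Function('Q')(t) = Add(Mul(2, t), Add(Mul(t, -4), t)) = Add(Mul(2, t), Add(Mul(-4, t), t)) = Add(Mul(2, t), Mul(-3, t)) = Mul(-1, t))
Function('S')(f) = Mul(5, f) (Function('S')(f) = Add(f, Mul(-4, Mul(-1, f))) = Add(f, Mul(4, f)) = Mul(5, f))
Mul(Add(404, Function('S')(3)), Pow(Add(145, -85), -1)) = Mul(Add(404, Mul(5, 3)), Pow(Add(145, -85), -1)) = Mul(Add(404, 15), Pow(60, -1)) = Mul(419, Rational(1, 60)) = Rational(419, 60)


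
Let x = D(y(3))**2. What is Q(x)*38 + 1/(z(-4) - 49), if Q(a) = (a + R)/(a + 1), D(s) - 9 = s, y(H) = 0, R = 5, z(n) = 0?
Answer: 80025/2009 ≈ 39.833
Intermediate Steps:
D(s) = 9 + s
x = 81 (x = (9 + 0)**2 = 9**2 = 81)
Q(a) = (5 + a)/(1 + a) (Q(a) = (a + 5)/(a + 1) = (5 + a)/(1 + a))
Q(x)*38 + 1/(z(-4) - 49) = ((5 + 81)/(1 + 81))*38 + 1/(0 - 49) = (86/82)*38 + 1/(-49) = ((1/82)*86)*38 - 1/49 = (43/41)*38 - 1/49 = 1634/41 - 1/49 = 80025/2009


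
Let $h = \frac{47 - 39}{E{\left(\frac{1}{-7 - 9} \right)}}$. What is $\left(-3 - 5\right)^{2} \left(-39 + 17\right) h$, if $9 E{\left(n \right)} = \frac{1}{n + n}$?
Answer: $12672$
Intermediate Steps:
$E{\left(n \right)} = \frac{1}{18 n}$ ($E{\left(n \right)} = \frac{1}{9 \left(n + n\right)} = \frac{1}{9 \cdot 2 n} = \frac{\frac{1}{2} \frac{1}{n}}{9} = \frac{1}{18 n}$)
$h = -9$ ($h = \frac{47 - 39}{\frac{1}{18} \frac{1}{\frac{1}{-7 - 9}}} = \frac{8}{\frac{1}{18} \frac{1}{\frac{1}{-16}}} = \frac{8}{\frac{1}{18} \frac{1}{- \frac{1}{16}}} = \frac{8}{\frac{1}{18} \left(-16\right)} = \frac{8}{- \frac{8}{9}} = 8 \left(- \frac{9}{8}\right) = -9$)
$\left(-3 - 5\right)^{2} \left(-39 + 17\right) h = \left(-3 - 5\right)^{2} \left(-39 + 17\right) \left(-9\right) = \left(-8\right)^{2} \left(-22\right) \left(-9\right) = 64 \left(-22\right) \left(-9\right) = \left(-1408\right) \left(-9\right) = 12672$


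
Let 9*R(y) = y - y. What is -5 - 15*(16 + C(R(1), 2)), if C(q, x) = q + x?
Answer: -275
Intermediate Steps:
R(y) = 0 (R(y) = (y - y)/9 = (1/9)*0 = 0)
-5 - 15*(16 + C(R(1), 2)) = -5 - 15*(16 + (0 + 2)) = -5 - 15*(16 + 2) = -5 - 15*18 = -5 - 270 = -275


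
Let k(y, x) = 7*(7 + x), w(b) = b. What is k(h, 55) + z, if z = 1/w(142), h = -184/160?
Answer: 61629/142 ≈ 434.01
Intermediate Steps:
h = -23/20 (h = -184*1/160 = -23/20 ≈ -1.1500)
k(y, x) = 49 + 7*x
z = 1/142 ≈ 0.0070423
k(h, 55) + z = (49 + 7*55) + 1/142 = (49 + 385) + 1/142 = 434 + 1/142 = 61629/142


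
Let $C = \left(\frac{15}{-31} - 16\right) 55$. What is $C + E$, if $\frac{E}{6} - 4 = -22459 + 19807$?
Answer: $- \frac{520633}{31} \approx -16795.0$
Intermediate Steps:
$C = - \frac{28105}{31}$ ($C = \left(15 \left(- \frac{1}{31}\right) - 16\right) 55 = \left(- \frac{15}{31} - 16\right) 55 = \left(- \frac{511}{31}\right) 55 = - \frac{28105}{31} \approx -906.61$)
$E = -15888$ ($E = 24 + 6 \left(-22459 + 19807\right) = 24 + 6 \left(-2652\right) = 24 - 15912 = -15888$)
$C + E = - \frac{28105}{31} - 15888 = - \frac{520633}{31}$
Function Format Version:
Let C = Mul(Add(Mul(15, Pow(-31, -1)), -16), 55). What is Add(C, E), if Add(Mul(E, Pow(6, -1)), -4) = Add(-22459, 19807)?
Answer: Rational(-520633, 31) ≈ -16795.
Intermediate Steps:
C = Rational(-28105, 31) (C = Mul(Add(Mul(15, Rational(-1, 31)), -16), 55) = Mul(Add(Rational(-15, 31), -16), 55) = Mul(Rational(-511, 31), 55) = Rational(-28105, 31) ≈ -906.61)
E = -15888 (E = Add(24, Mul(6, Add(-22459, 19807))) = Add(24, Mul(6, -2652)) = Add(24, -15912) = -15888)
Add(C, E) = Add(Rational(-28105, 31), -15888) = Rational(-520633, 31)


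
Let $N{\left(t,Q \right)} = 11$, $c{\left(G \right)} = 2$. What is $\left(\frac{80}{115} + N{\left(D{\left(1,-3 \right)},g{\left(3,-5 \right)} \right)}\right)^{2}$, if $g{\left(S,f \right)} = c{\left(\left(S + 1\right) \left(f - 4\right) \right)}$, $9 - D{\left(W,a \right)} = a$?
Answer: $\frac{72361}{529} \approx 136.79$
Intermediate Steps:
$D{\left(W,a \right)} = 9 - a$
$g{\left(S,f \right)} = 2$
$\left(\frac{80}{115} + N{\left(D{\left(1,-3 \right)},g{\left(3,-5 \right)} \right)}\right)^{2} = \left(\frac{80}{115} + 11\right)^{2} = \left(80 \cdot \frac{1}{115} + 11\right)^{2} = \left(\frac{16}{23} + 11\right)^{2} = \left(\frac{269}{23}\right)^{2} = \frac{72361}{529}$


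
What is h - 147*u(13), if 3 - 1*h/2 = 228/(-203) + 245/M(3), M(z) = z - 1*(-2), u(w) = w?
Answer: -406153/203 ≈ -2000.8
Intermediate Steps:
M(z) = 2 + z (M(z) = z + 2 = 2 + z)
h = -18220/203 (h = 6 - 2*(228/(-203) + 245/(2 + 3)) = 6 - 2*(228*(-1/203) + 245/5) = 6 - 2*(-228/203 + 245*(1/5)) = 6 - 2*(-228/203 + 49) = 6 - 2*9719/203 = 6 - 19438/203 = -18220/203 ≈ -89.754)
h - 147*u(13) = -18220/203 - 147*13 = -18220/203 - 1911 = -406153/203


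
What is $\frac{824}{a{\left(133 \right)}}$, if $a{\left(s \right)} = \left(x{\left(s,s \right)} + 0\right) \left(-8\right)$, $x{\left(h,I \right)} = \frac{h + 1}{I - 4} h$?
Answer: $- \frac{13287}{17822} \approx -0.74554$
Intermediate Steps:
$x{\left(h,I \right)} = \frac{h \left(1 + h\right)}{-4 + I}$ ($x{\left(h,I \right)} = \frac{1 + h}{-4 + I} h = \frac{h \left(1 + h\right)}{-4 + I}$)
$a{\left(s \right)} = - \frac{8 s \left(1 + s\right)}{-4 + s}$ ($a{\left(s \right)} = \left(\frac{s \left(1 + s\right)}{-4 + s} + 0\right) \left(-8\right) = \frac{s \left(1 + s\right)}{-4 + s} \left(-8\right) = - \frac{8 s \left(1 + s\right)}{-4 + s}$)
$\frac{824}{a{\left(133 \right)}} = \frac{824}{\left(-8\right) 133 \frac{1}{-4 + 133} \left(1 + 133\right)} = \frac{824}{\left(-8\right) 133 \cdot \frac{1}{129} \cdot 134} = \frac{824}{- \frac{142576}{129}} = 824 \left(- \frac{129}{142576}\right) = - \frac{13287}{17822}$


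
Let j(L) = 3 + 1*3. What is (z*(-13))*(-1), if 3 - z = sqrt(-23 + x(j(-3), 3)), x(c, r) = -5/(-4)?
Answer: 39 - 13*I*sqrt(87)/2 ≈ 39.0 - 60.628*I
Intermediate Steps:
j(L) = 6 (j(L) = 3 + 3 = 6)
x(c, r) = 5/4 (x(c, r) = -5*(-1/4) = 5/4)
z = 3 - I*sqrt(87)/2 (z = 3 - sqrt(-23 + 5/4) = 3 - sqrt(-87/4) = 3 - I*sqrt(87)/2 ≈ 3.0 - 4.6637*I)
(z*(-13))*(-1) = ((3 - I*sqrt(87)/2)*(-13))*(-1) = (-39 + 13*I*sqrt(87)/2)*(-1) = 39 - 13*I*sqrt(87)/2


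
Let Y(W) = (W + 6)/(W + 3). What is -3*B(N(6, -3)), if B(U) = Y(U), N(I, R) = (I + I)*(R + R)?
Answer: -66/23 ≈ -2.8696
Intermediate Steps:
Y(W) = (6 + W)/(3 + W)
N(I, R) = 4*I*R (N(I, R) = (2*I)*(2*R) = 4*I*R)
B(U) = (6 + U)/(3 + U)
-3*B(N(6, -3)) = -3*(6 + 4*6*(-3))/(3 + 4*6*(-3)) = -3*(6 - 72)/(3 - 72) = -3*(-66)/(-69) = -(-1)*(-66)/23 = -3*22/23 = -66/23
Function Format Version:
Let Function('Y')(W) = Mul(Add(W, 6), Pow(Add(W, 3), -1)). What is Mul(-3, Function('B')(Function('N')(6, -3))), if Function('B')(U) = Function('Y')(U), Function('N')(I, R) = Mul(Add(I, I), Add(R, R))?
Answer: Rational(-66, 23) ≈ -2.8696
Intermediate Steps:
Function('Y')(W) = Mul(Pow(Add(3, W), -1), Add(6, W)) (Function('Y')(W) = Mul(Add(6, W), Pow(Add(3, W), -1)) = Mul(Pow(Add(3, W), -1), Add(6, W)))
Function('N')(I, R) = Mul(4, I, R) (Function('N')(I, R) = Mul(Mul(2, I), Mul(2, R)) = Mul(4, I, R))
Function('B')(U) = Mul(Pow(Add(3, U), -1), Add(6, U))
Mul(-3, Function('B')(Function('N')(6, -3))) = Mul(-3, Mul(Pow(Add(3, Mul(4, 6, -3)), -1), Add(6, Mul(4, 6, -3)))) = Mul(-3, Mul(Pow(Add(3, -72), -1), Add(6, -72))) = Mul(-3, Mul(Pow(-69, -1), -66)) = Mul(-3, Mul(Rational(-1, 69), -66)) = Mul(-3, Rational(22, 23)) = Rational(-66, 23)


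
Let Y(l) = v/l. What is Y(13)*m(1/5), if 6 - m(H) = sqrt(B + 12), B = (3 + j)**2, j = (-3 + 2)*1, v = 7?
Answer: 14/13 ≈ 1.0769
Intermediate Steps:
j = -1 (j = -1*1 = -1)
B = 4 (B = (3 - 1)**2 = 2**2 = 4)
Y(l) = 7/l
m(H) = 2 (m(H) = 6 - sqrt(4 + 12) = 6 - sqrt(16) = 6 - 1*4 = 6 - 4 = 2)
Y(13)*m(1/5) = (7/13)*2 = 14/13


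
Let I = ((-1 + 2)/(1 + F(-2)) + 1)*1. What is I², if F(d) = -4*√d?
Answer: 4*(-7*I + 4*√2)/(-31*I + 8*√2) ≈ 1.0321 + 0.35323*I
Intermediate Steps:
I = 1 + 1/(1 - 4*I*√2) (I = ((-1 + 2)/(1 - 4*I*√2) + 1)*1 = (1/(1 - 4*I*√2) + 1)*1 = (1 + 1/(1 - 4*I*√2))*1 = 1 + 1/(1 - 4*I*√2) ≈ 1.0303 + 0.17142*I)
I² = (2*(I + 2*√2)/(I + 4*√2))² = 4*(I + 2*√2)²/(I + 4*√2)²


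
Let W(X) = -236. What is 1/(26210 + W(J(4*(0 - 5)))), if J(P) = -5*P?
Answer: 1/25974 ≈ 3.8500e-5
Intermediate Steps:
1/(26210 + W(J(4*(0 - 5)))) = 1/(26210 - 236) = 1/25974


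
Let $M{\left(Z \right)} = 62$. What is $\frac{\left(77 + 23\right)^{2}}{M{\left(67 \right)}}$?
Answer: $\frac{5000}{31} \approx 161.29$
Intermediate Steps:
$\frac{\left(77 + 23\right)^{2}}{M{\left(67 \right)}} = \frac{\left(77 + 23\right)^{2}}{62} = 100^{2} \cdot \frac{1}{62} = 10000 \cdot \frac{1}{62} = \frac{5000}{31}$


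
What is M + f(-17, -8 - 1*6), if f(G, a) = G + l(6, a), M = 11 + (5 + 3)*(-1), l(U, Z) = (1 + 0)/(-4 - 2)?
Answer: -85/6 ≈ -14.167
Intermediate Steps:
l(U, Z) = -⅙ (l(U, Z) = 1/(-6) = 1*(-⅙) = -⅙)
M = 3 (M = 11 + 8*(-1) = 11 - 8 = 3)
f(G, a) = -⅙ + G (f(G, a) = G - ⅙ = -⅙ + G)
M + f(-17, -8 - 1*6) = 3 + (-⅙ - 17) = 3 - 103/6 = -85/6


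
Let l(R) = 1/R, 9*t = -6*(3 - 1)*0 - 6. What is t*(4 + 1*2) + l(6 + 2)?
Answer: -31/8 ≈ -3.8750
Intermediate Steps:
t = -⅔ (t = (-6*(3 - 1)*0 - 6)/9 = (-12*0 - 6)/9 = (-6*0 - 6)/9 = (0 - 6)/9 = (⅑)*(-6) = -⅔ ≈ -0.66667)
t*(4 + 1*2) + l(6 + 2) = -2*(4 + 1*2)/3 + 1/(6 + 2) = -2*(4 + 2)/3 + 1/8 = -⅔*6 + ⅛ = -4 + ⅛ = -31/8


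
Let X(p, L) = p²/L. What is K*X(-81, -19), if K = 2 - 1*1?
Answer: -6561/19 ≈ -345.32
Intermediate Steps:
X(p, L) = p²/L
K = 1 (K = 2 - 1 = 1)
K*X(-81, -19) = 1*((-81)²/(-19)) = 1*(-1/19*6561) = 1*(-6561/19) = -6561/19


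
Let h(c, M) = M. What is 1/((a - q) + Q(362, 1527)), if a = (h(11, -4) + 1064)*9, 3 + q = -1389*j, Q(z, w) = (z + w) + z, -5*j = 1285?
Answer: -1/345179 ≈ -2.8970e-6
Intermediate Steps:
j = -257 (j = -⅕*1285 = -257)
Q(z, w) = w + 2*z (Q(z, w) = (w + z) + z = w + 2*z)
q = 356970 (q = -3 - 1389*(-257) = -3 + 356973 = 356970)
a = 9540 (a = (-4 + 1064)*9 = 1060*9 = 9540)
1/((a - q) + Q(362, 1527)) = 1/((9540 - 1*356970) + (1527 + 2*362)) = 1/((9540 - 356970) + (1527 + 724)) = 1/(-347430 + 2251) = 1/(-345179) = -1/345179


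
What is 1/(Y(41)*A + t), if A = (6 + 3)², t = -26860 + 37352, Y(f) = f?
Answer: 1/13813 ≈ 7.2396e-5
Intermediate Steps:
t = 10492
A = 81 (A = 9² = 81)
1/(Y(41)*A + t) = 1/(41*81 + 10492) = 1/(3321 + 10492) = 1/13813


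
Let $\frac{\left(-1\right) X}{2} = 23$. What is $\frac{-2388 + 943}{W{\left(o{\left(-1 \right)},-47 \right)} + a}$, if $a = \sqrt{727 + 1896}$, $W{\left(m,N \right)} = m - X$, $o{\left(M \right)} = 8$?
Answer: $- \frac{78030}{293} + \frac{1445 \sqrt{2623}}{293} \approx -13.734$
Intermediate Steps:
$X = -46$ ($X = \left(-2\right) 23 = -46$)
$W{\left(m,N \right)} = 46 + m$ ($W{\left(m,N \right)} = m - -46 = m + 46 = 46 + m$)
$a = \sqrt{2623} \approx 51.215$
$\frac{-2388 + 943}{W{\left(o{\left(-1 \right)},-47 \right)} + a} = \frac{-2388 + 943}{\left(46 + 8\right) + \sqrt{2623}} = - \frac{1445}{54 + \sqrt{2623}}$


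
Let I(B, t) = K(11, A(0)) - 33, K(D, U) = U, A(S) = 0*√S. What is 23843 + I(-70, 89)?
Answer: 23810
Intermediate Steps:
A(S) = 0
I(B, t) = -33 (I(B, t) = 0 - 33 = -33)
23843 + I(-70, 89) = 23843 - 33 = 23810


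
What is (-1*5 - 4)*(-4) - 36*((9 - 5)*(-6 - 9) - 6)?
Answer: 2412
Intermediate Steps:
(-1*5 - 4)*(-4) - 36*((9 - 5)*(-6 - 9) - 6) = (-5 - 4)*(-4) - 36*(4*(-15) - 6) = -9*(-4) - 36*(-60 - 6) = 36 - 36*(-66) = 36 + 2376 = 2412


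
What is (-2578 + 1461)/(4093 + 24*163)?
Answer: -1117/8005 ≈ -0.13954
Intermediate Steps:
(-2578 + 1461)/(4093 + 24*163) = -1117/(4093 + 3912) = -1117/8005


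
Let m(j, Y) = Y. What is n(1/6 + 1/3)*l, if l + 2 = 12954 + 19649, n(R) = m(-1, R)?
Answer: 32601/2 ≈ 16301.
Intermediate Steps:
n(R) = R
l = 32601 (l = -2 + (12954 + 19649) = -2 + 32603 = 32601)
n(1/6 + 1/3)*l = (1/6 + 1/3)*32601 = (1*(⅙) + 1*(⅓))*32601 = (⅙ + ⅓)*32601 = (½)*32601 = 32601/2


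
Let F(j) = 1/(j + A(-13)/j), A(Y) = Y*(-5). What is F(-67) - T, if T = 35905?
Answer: -163511437/4554 ≈ -35905.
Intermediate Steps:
A(Y) = -5*Y
F(j) = 1/(j + 65/j) (F(j) = 1/(j + (-5*(-13))/j) = 1/(j + 65/j))
F(-67) - T = -67/(65 + (-67)²) - 1*35905 = -67/(65 + 4489) - 35905 = -67/4554 - 35905 = -163511437/4554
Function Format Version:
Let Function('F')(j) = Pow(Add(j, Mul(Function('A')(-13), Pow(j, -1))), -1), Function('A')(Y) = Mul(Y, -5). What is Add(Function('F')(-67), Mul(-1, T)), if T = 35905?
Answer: Rational(-163511437, 4554) ≈ -35905.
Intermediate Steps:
Function('A')(Y) = Mul(-5, Y)
Function('F')(j) = Pow(Add(j, Mul(65, Pow(j, -1))), -1) (Function('F')(j) = Pow(Add(j, Mul(Mul(-5, -13), Pow(j, -1))), -1) = Pow(Add(j, Mul(65, Pow(j, -1))), -1))
Add(Function('F')(-67), Mul(-1, T)) = Add(Mul(-67, Pow(Add(65, Pow(-67, 2)), -1)), Mul(-1, 35905)) = Add(Mul(-67, Pow(Add(65, 4489), -1)), -35905) = Add(Mul(-67, Pow(4554, -1)), -35905) = Add(Mul(-67, Rational(1, 4554)), -35905) = Add(Rational(-67, 4554), -35905) = Rational(-163511437, 4554)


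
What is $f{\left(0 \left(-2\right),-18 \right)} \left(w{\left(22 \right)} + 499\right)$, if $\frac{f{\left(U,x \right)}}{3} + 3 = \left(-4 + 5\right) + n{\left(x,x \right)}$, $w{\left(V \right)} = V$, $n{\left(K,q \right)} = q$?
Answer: $-31260$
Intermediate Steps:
$f{\left(U,x \right)} = -6 + 3 x$ ($f{\left(U,x \right)} = -9 + 3 \left(\left(-4 + 5\right) + x\right) = -9 + 3 \left(1 + x\right) = -9 + \left(3 + 3 x\right) = -6 + 3 x$)
$f{\left(0 \left(-2\right),-18 \right)} \left(w{\left(22 \right)} + 499\right) = \left(-6 + 3 \left(-18\right)\right) \left(22 + 499\right) = \left(-6 - 54\right) 521 = \left(-60\right) 521 = -31260$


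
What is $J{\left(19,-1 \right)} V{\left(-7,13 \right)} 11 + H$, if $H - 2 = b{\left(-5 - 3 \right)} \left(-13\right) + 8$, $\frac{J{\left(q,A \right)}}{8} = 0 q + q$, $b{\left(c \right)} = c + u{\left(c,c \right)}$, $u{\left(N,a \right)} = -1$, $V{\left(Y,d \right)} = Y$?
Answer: $-11577$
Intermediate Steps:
$b{\left(c \right)} = -1 + c$ ($b{\left(c \right)} = c - 1 = -1 + c$)
$J{\left(q,A \right)} = 8 q$ ($J{\left(q,A \right)} = 8 \left(0 q + q\right) = 8 \left(0 + q\right) = 8 q$)
$H = 127$ ($H = 2 + \left(\left(-1 - 8\right) \left(-13\right) + 8\right) = 2 + \left(\left(-9\right) \left(-13\right) + 8\right) = 2 + \left(117 + 8\right) = 2 + 125 = 127$)
$J{\left(19,-1 \right)} V{\left(-7,13 \right)} 11 + H = 8 \cdot 19 \left(\left(-7\right) 11\right) + 127 = 152 \left(-77\right) + 127 = -11704 + 127 = -11577$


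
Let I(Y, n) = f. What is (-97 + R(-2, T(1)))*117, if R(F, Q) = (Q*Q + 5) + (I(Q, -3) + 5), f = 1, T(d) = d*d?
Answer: -9945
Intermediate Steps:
T(d) = d²
I(Y, n) = 1
R(F, Q) = 11 + Q² (R(F, Q) = (Q*Q + 5) + (1 + 5) = (Q² + 5) + 6 = (5 + Q²) + 6 = 11 + Q²)
(-97 + R(-2, T(1)))*117 = (-97 + (11 + (1²)²))*117 = (-97 + (11 + 1²))*117 = (-97 + (11 + 1))*117 = (-97 + 12)*117 = -85*117 = -9945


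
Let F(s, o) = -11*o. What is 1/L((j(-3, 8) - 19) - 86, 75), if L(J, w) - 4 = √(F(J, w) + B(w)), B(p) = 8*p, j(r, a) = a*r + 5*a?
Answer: 4/241 - 15*I/241 ≈ 0.016598 - 0.062241*I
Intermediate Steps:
j(r, a) = 5*a + a*r
L(J, w) = 4 + √3*√(-w) (L(J, w) = 4 + √(-11*w + 8*w) = 4 + √(-3*w) = 4 + √3*√(-w))
1/L((j(-3, 8) - 19) - 86, 75) = 1/(4 + √3*√(-1*75)) = 1/(4 + √3*√(-75)) = 1/(4 + √3*(5*I*√3)) = 1/(4 + 15*I) = (4 - 15*I)/241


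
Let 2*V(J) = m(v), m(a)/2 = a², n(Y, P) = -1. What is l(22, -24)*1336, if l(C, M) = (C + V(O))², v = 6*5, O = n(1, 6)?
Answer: 1135712224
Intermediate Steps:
O = -1
v = 30
m(a) = 2*a²
V(J) = 900 (V(J) = (2*30²)/2 = (2*900)/2 = (½)*1800 = 900)
l(C, M) = (900 + C)² (l(C, M) = (C + 900)² = (900 + C)²)
l(22, -24)*1336 = (900 + 22)²*1336 = 922²*1336 = 850084*1336 = 1135712224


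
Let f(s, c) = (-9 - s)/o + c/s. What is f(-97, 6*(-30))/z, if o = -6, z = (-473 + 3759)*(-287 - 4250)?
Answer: 1864/2169198681 ≈ 8.5930e-7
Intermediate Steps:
z = -14908582 (z = 3286*(-4537) = -14908582)
f(s, c) = 3/2 + s/6 + c/s (f(s, c) = (-9 - s)/(-6) + c/s = (-9 - s)*(-1/6) + c/s = (3/2 + s/6) + c/s = 3/2 + s/6 + c/s)
f(-97, 6*(-30))/z = ((6*(-30) + (1/6)*(-97)*(9 - 97))/(-97))/(-14908582) = -(-180 + (1/6)*(-97)*(-88))/97*(-1/14908582) = -(-180 + 4268/3)/97*(-1/14908582) = -1/97*3728/3*(-1/14908582) = -3728/291*(-1/14908582) = 1864/2169198681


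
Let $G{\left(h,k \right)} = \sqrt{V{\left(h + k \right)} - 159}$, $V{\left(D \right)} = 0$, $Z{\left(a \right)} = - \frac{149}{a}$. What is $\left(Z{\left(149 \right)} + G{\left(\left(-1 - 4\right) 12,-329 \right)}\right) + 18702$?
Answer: $18701 + i \sqrt{159} \approx 18701.0 + 12.61 i$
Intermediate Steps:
$G{\left(h,k \right)} = i \sqrt{159}$ ($G{\left(h,k \right)} = \sqrt{0 - 159} = \sqrt{-159} = i \sqrt{159}$)
$\left(Z{\left(149 \right)} + G{\left(\left(-1 - 4\right) 12,-329 \right)}\right) + 18702 = \left(- \frac{149}{149} + i \sqrt{159}\right) + 18702 = \left(\left(-149\right) \frac{1}{149} + i \sqrt{159}\right) + 18702 = \left(-1 + i \sqrt{159}\right) + 18702 = 18701 + i \sqrt{159}$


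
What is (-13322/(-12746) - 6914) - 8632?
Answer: -99067997/6373 ≈ -15545.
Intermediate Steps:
(-13322/(-12746) - 6914) - 8632 = (-13322*(-1/12746) - 6914) - 8632 = (6661/6373 - 6914) - 8632 = -44056261/6373 - 8632 = -99067997/6373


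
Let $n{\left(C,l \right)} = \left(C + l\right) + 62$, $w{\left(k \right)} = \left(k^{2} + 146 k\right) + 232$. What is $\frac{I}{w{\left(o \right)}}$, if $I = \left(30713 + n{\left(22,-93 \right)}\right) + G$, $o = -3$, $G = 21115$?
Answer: $- \frac{51819}{197} \approx -263.04$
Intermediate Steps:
$w{\left(k \right)} = 232 + k^{2} + 146 k$
$n{\left(C,l \right)} = 62 + C + l$
$I = 51819$ ($I = \left(30713 + \left(62 + 22 - 93\right)\right) + 21115 = \left(30713 - 9\right) + 21115 = 30704 + 21115 = 51819$)
$\frac{I}{w{\left(o \right)}} = \frac{51819}{232 + \left(-3\right)^{2} + 146 \left(-3\right)} = \frac{51819}{232 + 9 - 438} = \frac{51819}{-197} = 51819 \left(- \frac{1}{197}\right) = - \frac{51819}{197}$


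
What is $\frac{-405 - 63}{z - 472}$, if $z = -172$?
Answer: $\frac{117}{161} \approx 0.72671$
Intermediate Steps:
$\frac{-405 - 63}{z - 472} = \frac{-405 - 63}{-172 - 472} = \frac{1}{-644} \left(-468\right) = \left(- \frac{1}{644}\right) \left(-468\right) = \frac{117}{161}$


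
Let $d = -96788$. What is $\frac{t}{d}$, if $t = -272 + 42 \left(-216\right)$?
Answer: $\frac{2336}{24197} \approx 0.096541$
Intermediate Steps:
$t = -9344$ ($t = -272 - 9072 = -9344$)
$\frac{t}{d} = - \frac{9344}{-96788} = \left(-9344\right) \left(- \frac{1}{96788}\right) = \frac{2336}{24197}$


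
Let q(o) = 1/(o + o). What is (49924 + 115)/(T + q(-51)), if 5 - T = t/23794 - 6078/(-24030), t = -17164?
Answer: 81063905065110/8843044421 ≈ 9167.0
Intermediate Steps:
q(o) = 1/(2*o)
T = 260556674/47647485 (T = 5 - (-17164/23794 - 6078/(-24030)) = 5 - (-17164*1/23794 - 6078*(-1/24030)) = 5 - (-8582/11897 + 1013/4005) = 5 - 1*(-22319249/47647485) = 5 + 22319249/47647485 = 260556674/47647485 ≈ 5.4684)
(49924 + 115)/(T + q(-51)) = (49924 + 115)/(260556674/47647485 + (½)/(-51)) = 50039/(260556674/47647485 + (½)*(-1/51)) = 50039/(260556674/47647485 - 1/102) = 50039/(8843044421/1620014490) = 50039*(1620014490/8843044421) = 81063905065110/8843044421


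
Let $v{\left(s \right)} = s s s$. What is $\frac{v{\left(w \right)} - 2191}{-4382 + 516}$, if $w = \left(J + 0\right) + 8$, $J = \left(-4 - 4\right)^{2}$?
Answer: $- \frac{371057}{3866} \approx -95.98$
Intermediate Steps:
$J = 64$ ($J = \left(-8\right)^{2} = 64$)
$w = 72$ ($w = \left(64 + 0\right) + 8 = 64 + 8 = 72$)
$v{\left(s \right)} = s^{3}$ ($v{\left(s \right)} = s^{2} s = s^{3}$)
$\frac{v{\left(w \right)} - 2191}{-4382 + 516} = \frac{72^{3} - 2191}{-4382 + 516} = \frac{373248 - 2191}{-3866} = 371057 \left(- \frac{1}{3866}\right) = - \frac{371057}{3866}$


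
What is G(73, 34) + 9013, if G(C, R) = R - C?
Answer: 8974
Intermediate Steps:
G(73, 34) + 9013 = (34 - 1*73) + 9013 = (34 - 73) + 9013 = -39 + 9013 = 8974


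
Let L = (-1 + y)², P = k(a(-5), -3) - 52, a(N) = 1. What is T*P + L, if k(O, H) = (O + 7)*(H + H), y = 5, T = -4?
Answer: 416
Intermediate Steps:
k(O, H) = 2*H*(7 + O) (k(O, H) = (7 + O)*(2*H) = 2*H*(7 + O))
P = -100 (P = 2*(-3)*(7 + 1) - 52 = 2*(-3)*8 - 52 = -48 - 52 = -100)
L = 16 (L = (-1 + 5)² = 4² = 16)
T*P + L = -4*(-100) + 16 = 400 + 16 = 416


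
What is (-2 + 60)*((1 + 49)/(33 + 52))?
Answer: 580/17 ≈ 34.118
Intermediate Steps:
(-2 + 60)*((1 + 49)/(33 + 52)) = 58*(50/85) = 58*(50*(1/85)) = 58*(10/17) = 580/17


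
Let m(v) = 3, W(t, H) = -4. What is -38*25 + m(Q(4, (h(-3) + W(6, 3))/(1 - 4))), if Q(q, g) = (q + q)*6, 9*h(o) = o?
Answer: -947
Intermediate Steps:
h(o) = o/9
Q(q, g) = 12*q (Q(q, g) = (2*q)*6 = 12*q)
-38*25 + m(Q(4, (h(-3) + W(6, 3))/(1 - 4))) = -38*25 + 3 = -950 + 3 = -947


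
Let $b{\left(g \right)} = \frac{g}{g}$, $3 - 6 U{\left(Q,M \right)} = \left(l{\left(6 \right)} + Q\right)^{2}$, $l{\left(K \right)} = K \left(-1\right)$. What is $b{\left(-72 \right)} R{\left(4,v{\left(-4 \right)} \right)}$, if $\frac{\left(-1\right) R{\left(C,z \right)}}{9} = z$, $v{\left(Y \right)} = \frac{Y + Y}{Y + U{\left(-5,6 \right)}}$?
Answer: $- \frac{216}{71} \approx -3.0423$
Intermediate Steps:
$l{\left(K \right)} = - K$
$U{\left(Q,M \right)} = \frac{1}{2} - \frac{\left(-6 + Q\right)^{2}}{6}$ ($U{\left(Q,M \right)} = \frac{1}{2} - \frac{\left(\left(-1\right) 6 + Q\right)^{2}}{6} = \frac{1}{2} - \frac{\left(-6 + Q\right)^{2}}{6}$)
$v{\left(Y \right)} = \frac{2 Y}{- \frac{59}{3} + Y}$ ($v{\left(Y \right)} = \frac{Y + Y}{Y + \left(\frac{1}{2} - \frac{\left(-6 - 5\right)^{2}}{6}\right)} = \frac{2 Y}{Y + \left(\frac{1}{2} - \frac{\left(-11\right)^{2}}{6}\right)} = \frac{2 Y}{Y + \left(\frac{1}{2} - \frac{121}{6}\right)} = \frac{2 Y}{Y - \frac{59}{3}} = \frac{2 Y}{- \frac{59}{3} + Y}$)
$R{\left(C,z \right)} = - 9 z$
$b{\left(g \right)} = 1$
$b{\left(-72 \right)} R{\left(4,v{\left(-4 \right)} \right)} = 1 \left(- 9 \cdot 6 \left(-4\right) \frac{1}{-59 + 3 \left(-4\right)}\right) = 1 \left(- 9 \cdot 6 \left(-4\right) \frac{1}{-59 - 12}\right) = 1 \left(- 9 \cdot 6 \left(-4\right) \frac{1}{-71}\right) = 1 \left(- 9 \cdot 6 \left(-4\right) \left(- \frac{1}{71}\right)\right) = 1 \left(\left(-9\right) \frac{24}{71}\right) = 1 \left(- \frac{216}{71}\right) = - \frac{216}{71}$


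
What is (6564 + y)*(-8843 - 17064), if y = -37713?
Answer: 806977143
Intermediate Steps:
(6564 + y)*(-8843 - 17064) = (6564 - 37713)*(-8843 - 17064) = -31149*(-25907) = 806977143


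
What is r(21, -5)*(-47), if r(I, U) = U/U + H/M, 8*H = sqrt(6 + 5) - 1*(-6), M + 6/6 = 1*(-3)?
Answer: -611/16 + 47*sqrt(11)/32 ≈ -33.316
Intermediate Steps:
M = -4 (M = -1 + 1*(-3) = -1 - 3 = -4)
H = 3/4 + sqrt(11)/8 (H = (sqrt(6 + 5) - 1*(-6))/8 = (sqrt(11) + 6)/8 = (6 + sqrt(11))/8 = 3/4 + sqrt(11)/8 ≈ 1.1646)
r(I, U) = 13/16 - sqrt(11)/32 (r(I, U) = U/U + (3/4 + sqrt(11)/8)/(-4) = 1 + (3/4 + sqrt(11)/8)*(-1/4) = 1 + (-3/16 - sqrt(11)/32) = 13/16 - sqrt(11)/32)
r(21, -5)*(-47) = (13/16 - sqrt(11)/32)*(-47) = -611/16 + 47*sqrt(11)/32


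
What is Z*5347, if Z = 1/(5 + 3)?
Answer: 5347/8 ≈ 668.38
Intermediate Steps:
Z = ⅛ (Z = 1/8 = ⅛ ≈ 0.12500)
Z*5347 = (⅛)*5347 = 5347/8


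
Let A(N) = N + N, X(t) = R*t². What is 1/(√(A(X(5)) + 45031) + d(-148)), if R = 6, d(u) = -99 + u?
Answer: -19/1206 - √45331/15678 ≈ -0.029335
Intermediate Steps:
X(t) = 6*t²
A(N) = 2*N
1/(√(A(X(5)) + 45031) + d(-148)) = 1/(√(2*(6*5²) + 45031) + (-99 - 148)) = 1/(√(2*(6*25) + 45031) - 247) = 1/(√(2*150 + 45031) - 247) = 1/(√(300 + 45031) - 247) = 1/(√45331 - 247) = 1/(-247 + √45331)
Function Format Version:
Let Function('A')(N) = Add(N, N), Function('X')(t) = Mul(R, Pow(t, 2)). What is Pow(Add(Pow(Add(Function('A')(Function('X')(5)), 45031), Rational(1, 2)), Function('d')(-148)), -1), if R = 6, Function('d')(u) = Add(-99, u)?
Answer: Add(Rational(-19, 1206), Mul(Rational(-1, 15678), Pow(45331, Rational(1, 2)))) ≈ -0.029335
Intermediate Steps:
Function('X')(t) = Mul(6, Pow(t, 2))
Function('A')(N) = Mul(2, N)
Pow(Add(Pow(Add(Function('A')(Function('X')(5)), 45031), Rational(1, 2)), Function('d')(-148)), -1) = Pow(Add(Pow(Add(Mul(2, Mul(6, Pow(5, 2))), 45031), Rational(1, 2)), Add(-99, -148)), -1) = Pow(Add(Pow(Add(Mul(2, Mul(6, 25)), 45031), Rational(1, 2)), -247), -1) = Pow(Add(Pow(Add(Mul(2, 150), 45031), Rational(1, 2)), -247), -1) = Pow(Add(Pow(Add(300, 45031), Rational(1, 2)), -247), -1) = Pow(Add(Pow(45331, Rational(1, 2)), -247), -1) = Pow(Add(-247, Pow(45331, Rational(1, 2))), -1)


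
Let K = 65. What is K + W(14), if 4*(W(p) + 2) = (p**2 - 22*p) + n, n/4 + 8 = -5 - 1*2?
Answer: 20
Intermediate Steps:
n = -60 (n = -32 + 4*(-5 - 1*2) = -32 + 4*(-5 - 2) = -32 + 4*(-7) = -32 - 28 = -60)
W(p) = -17 - 11*p/2 + p**2/4 (W(p) = -2 + ((p**2 - 22*p) - 60)/4 = -2 + (-60 + p**2 - 22*p)/4 = -2 + (-15 - 11*p/2 + p**2/4) = -17 - 11*p/2 + p**2/4)
K + W(14) = 65 + (-17 - 11/2*14 + (1/4)*14**2) = 65 + (-17 - 77 + (1/4)*196) = 65 + (-17 - 77 + 49) = 65 - 45 = 20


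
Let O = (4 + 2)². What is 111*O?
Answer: 3996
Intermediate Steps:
O = 36 (O = 6² = 36)
111*O = 111*36 = 3996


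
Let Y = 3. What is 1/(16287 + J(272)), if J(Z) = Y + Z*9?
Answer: 1/18738 ≈ 5.3367e-5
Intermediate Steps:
J(Z) = 3 + 9*Z (J(Z) = 3 + Z*9 = 3 + 9*Z)
1/(16287 + J(272)) = 1/(16287 + (3 + 9*272)) = 1/(16287 + (3 + 2448)) = 1/(16287 + 2451) = 1/18738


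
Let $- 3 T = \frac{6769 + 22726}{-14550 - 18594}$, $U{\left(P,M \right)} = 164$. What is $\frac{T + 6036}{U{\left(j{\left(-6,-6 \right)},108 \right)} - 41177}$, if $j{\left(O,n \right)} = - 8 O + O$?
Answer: $- \frac{600201047}{4078004616} \approx -0.14718$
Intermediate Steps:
$j{\left(O,n \right)} = - 7 O$
$T = \frac{29495}{99432}$ ($T = - \frac{\left(6769 + 22726\right) \frac{1}{-14550 - 18594}}{3} = - \frac{29495 \frac{1}{-33144}}{3} = - \frac{29495 \left(- \frac{1}{33144}\right)}{3} = \left(- \frac{1}{3}\right) \left(- \frac{29495}{33144}\right) = \frac{29495}{99432} \approx 0.29663$)
$\frac{T + 6036}{U{\left(j{\left(-6,-6 \right)},108 \right)} - 41177} = \frac{\frac{29495}{99432} + 6036}{164 - 41177} = \frac{600201047}{99432 \left(-41013\right)} = \frac{600201047}{99432} \left(- \frac{1}{41013}\right) = - \frac{600201047}{4078004616}$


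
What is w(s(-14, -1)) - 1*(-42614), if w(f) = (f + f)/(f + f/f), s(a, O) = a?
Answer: 554010/13 ≈ 42616.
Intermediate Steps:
w(f) = 2*f/(1 + f) (w(f) = (2*f)/(f + 1) = (2*f)/(1 + f) = 2*f/(1 + f))
w(s(-14, -1)) - 1*(-42614) = 2*(-14)/(1 - 14) - 1*(-42614) = 2*(-14)/(-13) + 42614 = 2*(-14)*(-1/13) + 42614 = 28/13 + 42614 = 554010/13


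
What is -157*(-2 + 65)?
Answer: -9891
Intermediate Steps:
-157*(-2 + 65) = -157*63 = -9891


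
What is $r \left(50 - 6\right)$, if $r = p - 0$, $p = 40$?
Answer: $1760$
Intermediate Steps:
$r = 40$ ($r = 40 - 0 = 40 + 0 = 40$)
$r \left(50 - 6\right) = 40 \left(50 - 6\right) = 40 \cdot 44 = 1760$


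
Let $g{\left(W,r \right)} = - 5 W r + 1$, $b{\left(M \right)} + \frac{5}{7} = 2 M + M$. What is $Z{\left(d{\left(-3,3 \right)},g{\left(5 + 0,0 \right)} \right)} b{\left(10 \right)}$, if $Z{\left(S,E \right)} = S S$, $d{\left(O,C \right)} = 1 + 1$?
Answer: $\frac{820}{7} \approx 117.14$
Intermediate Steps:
$d{\left(O,C \right)} = 2$
$b{\left(M \right)} = - \frac{5}{7} + 3 M$ ($b{\left(M \right)} = - \frac{5}{7} + \left(2 M + M\right) = - \frac{5}{7} + 3 M$)
$g{\left(W,r \right)} = 1 - 5 W r$ ($g{\left(W,r \right)} = - 5 W r + 1 = 1 - 5 W r$)
$Z{\left(S,E \right)} = S^{2}$
$Z{\left(d{\left(-3,3 \right)},g{\left(5 + 0,0 \right)} \right)} b{\left(10 \right)} = 2^{2} \left(- \frac{5}{7} + 3 \cdot 10\right) = 4 \left(- \frac{5}{7} + 30\right) = 4 \cdot \frac{205}{7} = \frac{820}{7}$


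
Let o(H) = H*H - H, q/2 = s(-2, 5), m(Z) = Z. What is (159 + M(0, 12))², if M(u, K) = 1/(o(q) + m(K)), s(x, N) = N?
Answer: 263055961/10404 ≈ 25284.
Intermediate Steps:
q = 10 (q = 2*5 = 10)
o(H) = H² - H
M(u, K) = 1/(90 + K) (M(u, K) = 1/(10*(-1 + 10) + K) = 1/(10*9 + K) = 1/(90 + K))
(159 + M(0, 12))² = (159 + 1/(90 + 12))² = (159 + 1/102)² = (16219/102)² = 263055961/10404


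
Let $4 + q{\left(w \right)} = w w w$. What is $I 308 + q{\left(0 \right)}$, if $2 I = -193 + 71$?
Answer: $-18792$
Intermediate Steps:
$I = -61$ ($I = \frac{-193 + 71}{2} = \frac{1}{2} \left(-122\right) = -61$)
$q{\left(w \right)} = -4 + w^{3}$ ($q{\left(w \right)} = -4 + w w w = -4 + w^{2} w = -4 + w^{3}$)
$I 308 + q{\left(0 \right)} = \left(-61\right) 308 - \left(4 - 0^{3}\right) = -18788 + \left(-4 + 0\right) = -18788 - 4 = -18792$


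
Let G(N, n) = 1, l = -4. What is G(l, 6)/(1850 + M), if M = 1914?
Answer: 1/3764 ≈ 0.00026567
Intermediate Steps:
G(l, 6)/(1850 + M) = 1/(1850 + 1914) = 1/3764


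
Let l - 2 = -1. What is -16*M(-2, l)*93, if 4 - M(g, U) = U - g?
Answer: -1488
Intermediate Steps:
l = 1 (l = 2 - 1 = 1)
M(g, U) = 4 + g - U (M(g, U) = 4 - (U - g) = 4 + (g - U) = 4 + g - U)
-16*M(-2, l)*93 = -16*(4 - 2 - 1*1)*93 = -16*(4 - 2 - 1)*93 = -16*93 = -1488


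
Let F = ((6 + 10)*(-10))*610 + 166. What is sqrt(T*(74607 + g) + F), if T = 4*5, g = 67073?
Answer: sqrt(2736166) ≈ 1654.1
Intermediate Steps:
T = 20
F = -97434 (F = (16*(-10))*610 + 166 = -160*610 + 166 = -97600 + 166 = -97434)
sqrt(T*(74607 + g) + F) = sqrt(20*(74607 + 67073) - 97434) = sqrt(20*141680 - 97434) = sqrt(2833600 - 97434) = sqrt(2736166)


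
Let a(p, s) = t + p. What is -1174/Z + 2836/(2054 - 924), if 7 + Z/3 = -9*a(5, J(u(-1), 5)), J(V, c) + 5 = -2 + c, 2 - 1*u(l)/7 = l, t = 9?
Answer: 1229092/225435 ≈ 5.4521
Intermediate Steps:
u(l) = 14 - 7*l
J(V, c) = -7 + c (J(V, c) = -5 + (-2 + c) = -7 + c)
a(p, s) = 9 + p
Z = -399 (Z = -21 + 3*(-9*(9 + 5)) = -21 + 3*(-9*14) = -21 + 3*(-126) = -21 - 378 = -399)
-1174/Z + 2836/(2054 - 924) = -1174/(-399) + 2836/(2054 - 924) = -1174*(-1/399) + 2836/1130 = 1174/399 + 2836*(1/1130) = 1174/399 + 1418/565 = 1229092/225435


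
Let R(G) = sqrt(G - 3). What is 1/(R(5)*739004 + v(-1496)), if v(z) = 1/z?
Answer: 1496/2444481534244800511 + 1653902776064*sqrt(2)/2444481534244800511 ≈ 9.5684e-7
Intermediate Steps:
R(G) = sqrt(-3 + G)
1/(R(5)*739004 + v(-1496)) = 1/(sqrt(-3 + 5)*739004 + 1/(-1496)) = 1/(sqrt(2)*739004 - 1/1496) = 1/(739004*sqrt(2) - 1/1496) = 1/(-1/1496 + 739004*sqrt(2))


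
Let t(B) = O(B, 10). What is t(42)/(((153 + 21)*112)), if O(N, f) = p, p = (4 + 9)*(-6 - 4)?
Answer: -65/9744 ≈ -0.0066708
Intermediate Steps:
p = -130 (p = 13*(-10) = -130)
O(N, f) = -130
t(B) = -130
t(42)/(((153 + 21)*112)) = -130*1/(112*(153 + 21)) = -130/(174*112) = -130/19488 = -130*1/19488 = -65/9744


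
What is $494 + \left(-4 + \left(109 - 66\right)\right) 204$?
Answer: $8450$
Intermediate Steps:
$494 + \left(-4 + \left(109 - 66\right)\right) 204 = 494 + \left(-4 + 43\right) 204 = 494 + 39 \cdot 204 = 494 + 7956 = 8450$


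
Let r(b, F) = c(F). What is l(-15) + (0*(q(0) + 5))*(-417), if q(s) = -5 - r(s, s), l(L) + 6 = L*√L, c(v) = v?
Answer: -6 - 15*I*√15 ≈ -6.0 - 58.095*I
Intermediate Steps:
r(b, F) = F
l(L) = -6 + L^(3/2) (l(L) = -6 + L*√L = -6 + L^(3/2))
q(s) = -5 - s
l(-15) + (0*(q(0) + 5))*(-417) = (-6 + (-15)^(3/2)) + (0*((-5 - 1*0) + 5))*(-417) = (-6 - 15*I*√15) + (0*((-5 + 0) + 5))*(-417) = (-6 - 15*I*√15) + (0*(-5 + 5))*(-417) = (-6 - 15*I*√15) + (0*0)*(-417) = (-6 - 15*I*√15) + 0*(-417) = (-6 - 15*I*√15) + 0 = -6 - 15*I*√15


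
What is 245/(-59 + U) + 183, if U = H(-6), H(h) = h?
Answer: 2330/13 ≈ 179.23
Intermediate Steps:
U = -6
245/(-59 + U) + 183 = 245/(-59 - 6) + 183 = 245/(-65) + 183 = -1/65*245 + 183 = -49/13 + 183 = 2330/13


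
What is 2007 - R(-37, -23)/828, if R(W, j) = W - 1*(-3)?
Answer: 830915/414 ≈ 2007.0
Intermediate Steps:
R(W, j) = 3 + W (R(W, j) = W + 3 = 3 + W)
2007 - R(-37, -23)/828 = 2007 - (3 - 37)/828 = 2007 - (-34)/828 = 2007 - 1*(-17/414) = 2007 + 17/414 = 830915/414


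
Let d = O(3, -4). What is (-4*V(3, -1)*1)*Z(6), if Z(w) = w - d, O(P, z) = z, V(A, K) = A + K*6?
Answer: 120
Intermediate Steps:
V(A, K) = A + 6*K
d = -4
Z(w) = 4 + w (Z(w) = w - 1*(-4) = w + 4 = 4 + w)
(-4*V(3, -1)*1)*Z(6) = (-4*(3 + 6*(-1))*1)*(4 + 6) = (-4*(3 - 6)*1)*10 = (-4*(-3)*1)*10 = (12*1)*10 = 12*10 = 120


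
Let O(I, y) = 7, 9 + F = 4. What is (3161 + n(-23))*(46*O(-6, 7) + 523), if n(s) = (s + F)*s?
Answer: 3215225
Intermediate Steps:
F = -5 (F = -9 + 4 = -5)
n(s) = s*(-5 + s) (n(s) = (s - 5)*s = (-5 + s)*s = s*(-5 + s))
(3161 + n(-23))*(46*O(-6, 7) + 523) = (3161 - 23*(-5 - 23))*(46*7 + 523) = (3161 - 23*(-28))*(322 + 523) = (3161 + 644)*845 = 3805*845 = 3215225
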